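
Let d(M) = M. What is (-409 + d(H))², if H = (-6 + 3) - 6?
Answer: 174724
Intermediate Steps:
H = -9 (H = -3 - 6 = -9)
(-409 + d(H))² = (-409 - 9)² = (-418)² = 174724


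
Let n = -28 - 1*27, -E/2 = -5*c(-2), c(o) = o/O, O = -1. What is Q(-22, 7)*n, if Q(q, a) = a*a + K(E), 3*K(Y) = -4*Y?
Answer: -3685/3 ≈ -1228.3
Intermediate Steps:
c(o) = -o (c(o) = o/(-1) = o*(-1) = -o)
E = 20 (E = -(-10)*(-1*(-2)) = -(-10)*2 = -2*(-10) = 20)
K(Y) = -4*Y/3 (K(Y) = (-4*Y)/3 = -4*Y/3)
n = -55 (n = -28 - 27 = -55)
Q(q, a) = -80/3 + a² (Q(q, a) = a*a - 4/3*20 = a² - 80/3 = -80/3 + a²)
Q(-22, 7)*n = (-80/3 + 7²)*(-55) = (-80/3 + 49)*(-55) = (67/3)*(-55) = -3685/3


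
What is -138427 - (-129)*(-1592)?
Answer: -343795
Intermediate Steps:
-138427 - (-129)*(-1592) = -138427 - 1*205368 = -138427 - 205368 = -343795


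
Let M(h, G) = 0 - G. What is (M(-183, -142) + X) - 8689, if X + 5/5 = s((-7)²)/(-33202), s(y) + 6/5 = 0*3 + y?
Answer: -1419053719/166010 ≈ -8548.0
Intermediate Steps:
M(h, G) = -G
s(y) = -6/5 + y (s(y) = -6/5 + (0*3 + y) = -6/5 + (0 + y) = -6/5 + y)
X = -166249/166010 (X = -1 + (-6/5 + (-7)²)/(-33202) = -1 + (-6/5 + 49)*(-1/33202) = -1 + (239/5)*(-1/33202) = -1 - 239/166010 = -166249/166010 ≈ -1.0014)
(M(-183, -142) + X) - 8689 = (-1*(-142) - 166249/166010) - 8689 = (142 - 166249/166010) - 8689 = 23407171/166010 - 8689 = -1419053719/166010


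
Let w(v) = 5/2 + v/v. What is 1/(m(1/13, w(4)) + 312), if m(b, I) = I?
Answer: 2/631 ≈ 0.0031696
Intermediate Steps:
w(v) = 7/2 (w(v) = 5*(½) + 1 = 5/2 + 1 = 7/2)
1/(m(1/13, w(4)) + 312) = 1/(7/2 + 312) = 1/(631/2) = 2/631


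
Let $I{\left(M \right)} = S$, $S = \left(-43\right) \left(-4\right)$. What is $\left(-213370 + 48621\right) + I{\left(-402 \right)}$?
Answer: $-164577$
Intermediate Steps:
$S = 172$
$I{\left(M \right)} = 172$
$\left(-213370 + 48621\right) + I{\left(-402 \right)} = \left(-213370 + 48621\right) + 172 = -164749 + 172 = -164577$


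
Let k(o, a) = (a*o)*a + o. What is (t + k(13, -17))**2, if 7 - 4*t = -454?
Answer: 241522681/16 ≈ 1.5095e+7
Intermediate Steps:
k(o, a) = o + o*a**2 (k(o, a) = o*a**2 + o = o + o*a**2)
t = 461/4 (t = 7/4 - 1/4*(-454) = 7/4 + 227/2 = 461/4 ≈ 115.25)
(t + k(13, -17))**2 = (461/4 + 13*(1 + (-17)**2))**2 = (461/4 + 13*(1 + 289))**2 = (461/4 + 13*290)**2 = (461/4 + 3770)**2 = (15541/4)**2 = 241522681/16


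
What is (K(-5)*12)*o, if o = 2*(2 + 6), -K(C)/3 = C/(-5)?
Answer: -576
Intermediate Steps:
K(C) = 3*C/5 (K(C) = -3*C/(-5) = -3*C*(-1)/5 = -(-3)*C/5 = 3*C/5)
o = 16 (o = 2*8 = 16)
(K(-5)*12)*o = (((⅗)*(-5))*12)*16 = -3*12*16 = -36*16 = -576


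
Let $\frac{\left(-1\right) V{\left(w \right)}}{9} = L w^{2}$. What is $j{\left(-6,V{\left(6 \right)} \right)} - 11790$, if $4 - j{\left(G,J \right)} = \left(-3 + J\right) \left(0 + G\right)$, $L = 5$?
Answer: $-21524$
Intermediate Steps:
$V{\left(w \right)} = - 45 w^{2}$ ($V{\left(w \right)} = - 9 \cdot 5 w^{2} = - 45 w^{2}$)
$j{\left(G,J \right)} = 4 - G \left(-3 + J\right)$ ($j{\left(G,J \right)} = 4 - \left(-3 + J\right) \left(0 + G\right) = 4 - \left(-3 + J\right) G = 4 - G \left(-3 + J\right)$)
$j{\left(-6,V{\left(6 \right)} \right)} - 11790 = \left(4 + 3 \left(-6\right) - - 6 \left(- 45 \cdot 6^{2}\right)\right) - 11790 = \left(4 - 18 - - 6 \left(\left(-45\right) 36\right)\right) - 11790 = \left(4 - 18 - \left(-6\right) \left(-1620\right)\right) - 11790 = \left(4 - 18 - 9720\right) - 11790 = -9734 - 11790 = -21524$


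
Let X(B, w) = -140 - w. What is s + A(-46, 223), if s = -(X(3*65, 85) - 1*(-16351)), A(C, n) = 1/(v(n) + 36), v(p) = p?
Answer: -4176633/259 ≈ -16126.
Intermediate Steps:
A(C, n) = 1/(36 + n) (A(C, n) = 1/(n + 36) = 1/(36 + n))
s = -16126 (s = -((-140 - 1*85) - 1*(-16351)) = -((-140 - 85) + 16351) = -(-225 + 16351) = -1*16126 = -16126)
s + A(-46, 223) = -16126 + 1/(36 + 223) = -16126 + 1/259 = -4176633/259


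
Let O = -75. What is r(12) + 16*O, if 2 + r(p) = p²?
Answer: -1058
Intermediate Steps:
r(p) = -2 + p²
r(12) + 16*O = (-2 + 12²) + 16*(-75) = (-2 + 144) - 1200 = 142 - 1200 = -1058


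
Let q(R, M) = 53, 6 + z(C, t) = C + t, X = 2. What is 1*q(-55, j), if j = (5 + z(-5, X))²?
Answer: 53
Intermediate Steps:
z(C, t) = -6 + C + t (z(C, t) = -6 + (C + t) = -6 + C + t)
j = 16 (j = (5 + (-6 - 5 + 2))² = (5 - 9)² = (-4)² = 16)
1*q(-55, j) = 1*53 = 53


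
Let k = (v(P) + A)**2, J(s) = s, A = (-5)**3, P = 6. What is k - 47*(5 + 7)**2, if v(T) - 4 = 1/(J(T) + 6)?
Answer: 1130809/144 ≈ 7852.8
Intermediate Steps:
A = -125
v(T) = 4 + 1/(6 + T) (v(T) = 4 + 1/(T + 6) = 4 + 1/(6 + T))
k = 2105401/144 (k = ((25 + 4*6)/(6 + 6) - 125)**2 = ((25 + 24)/12 - 125)**2 = ((1/12)*49 - 125)**2 = (49/12 - 125)**2 = (-1451/12)**2 = 2105401/144 ≈ 14621.)
k - 47*(5 + 7)**2 = 2105401/144 - 47*(5 + 7)**2 = 2105401/144 - 47*12**2 = 2105401/144 - 47*144 = 2105401/144 - 6768 = 1130809/144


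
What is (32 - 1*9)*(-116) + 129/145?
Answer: -386731/145 ≈ -2667.1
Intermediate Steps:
(32 - 1*9)*(-116) + 129/145 = (32 - 9)*(-116) + 129*(1/145) = 23*(-116) + 129/145 = -2668 + 129/145 = -386731/145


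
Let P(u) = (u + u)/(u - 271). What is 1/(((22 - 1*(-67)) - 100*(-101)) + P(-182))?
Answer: 453/4615981 ≈ 9.8137e-5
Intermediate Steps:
P(u) = 2*u/(-271 + u) (P(u) = (2*u)/(-271 + u) = 2*u/(-271 + u))
1/(((22 - 1*(-67)) - 100*(-101)) + P(-182)) = 1/(((22 - 1*(-67)) - 100*(-101)) + 2*(-182)/(-271 - 182)) = 1/(((22 + 67) + 10100) + 2*(-182)/(-453)) = 1/((89 + 10100) + 2*(-182)*(-1/453)) = 1/(10189 + 364/453) = 1/(4615981/453) = 453/4615981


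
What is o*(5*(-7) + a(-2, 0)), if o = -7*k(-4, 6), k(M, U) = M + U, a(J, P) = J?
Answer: 518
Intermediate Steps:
o = -14 (o = -7*(-4 + 6) = -7*2 = -14)
o*(5*(-7) + a(-2, 0)) = -14*(5*(-7) - 2) = -14*(-35 - 2) = -14*(-37) = 518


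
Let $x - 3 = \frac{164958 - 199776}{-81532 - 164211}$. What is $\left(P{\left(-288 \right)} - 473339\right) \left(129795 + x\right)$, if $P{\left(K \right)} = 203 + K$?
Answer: $- \frac{15100798099762368}{245743} \approx -6.145 \cdot 10^{10}$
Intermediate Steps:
$x = \frac{772047}{245743}$ ($x = 3 + \frac{164958 - 199776}{-81532 - 164211} = 3 - \frac{34818}{-245743} = 3 - - \frac{34818}{245743} = 3 + \frac{34818}{245743} = \frac{772047}{245743} \approx 3.1417$)
$\left(P{\left(-288 \right)} - 473339\right) \left(129795 + x\right) = \left(\left(203 - 288\right) - 473339\right) \left(129795 + \frac{772047}{245743}\right) = \left(-85 - 473339\right) \frac{31896984732}{245743} = \left(-473424\right) \frac{31896984732}{245743} = - \frac{15100798099762368}{245743}$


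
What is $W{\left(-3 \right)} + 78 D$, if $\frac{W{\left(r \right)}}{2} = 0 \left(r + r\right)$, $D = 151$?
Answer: $11778$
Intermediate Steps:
$W{\left(r \right)} = 0$ ($W{\left(r \right)} = 2 \cdot 0 \left(r + r\right) = 2 \cdot 0 \cdot 2 r = 2 \cdot 0 = 0$)
$W{\left(-3 \right)} + 78 D = 0 + 78 \cdot 151 = 0 + 11778 = 11778$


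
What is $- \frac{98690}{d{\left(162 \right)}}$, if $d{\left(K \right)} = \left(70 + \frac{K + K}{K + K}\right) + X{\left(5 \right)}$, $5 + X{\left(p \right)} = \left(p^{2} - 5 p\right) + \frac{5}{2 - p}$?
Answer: $- \frac{296070}{193} \approx -1534.0$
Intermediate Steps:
$X{\left(p \right)} = -5 + p^{2} - 5 p + \frac{5}{2 - p}$ ($X{\left(p \right)} = -5 + \left(\left(p^{2} - 5 p\right) + \frac{5}{2 - p}\right) = -5 + \left(p^{2} - 5 p + \frac{5}{2 - p}\right) = -5 + p^{2} - 5 p + \frac{5}{2 - p}$)
$d{\left(K \right)} = \frac{193}{3}$ ($d{\left(K \right)} = \left(70 + \frac{K + K}{K + K}\right) + \frac{5 + 5^{3} - 7 \cdot 5^{2} + 5 \cdot 5}{-2 + 5} = \left(70 + \frac{2 K}{2 K}\right) + \frac{5 + 125 - 175 + 25}{3} = \left(70 + 2 K \frac{1}{2 K}\right) + \frac{5 + 125 - 175 + 25}{3} = \left(70 + 1\right) + \frac{1}{3} \left(-20\right) = 71 - \frac{20}{3} = \frac{193}{3}$)
$- \frac{98690}{d{\left(162 \right)}} = - \frac{98690}{\frac{193}{3}} = \left(-98690\right) \frac{3}{193} = - \frac{296070}{193}$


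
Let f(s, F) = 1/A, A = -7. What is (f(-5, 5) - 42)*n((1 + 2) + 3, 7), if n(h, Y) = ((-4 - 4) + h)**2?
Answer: -1180/7 ≈ -168.57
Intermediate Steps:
f(s, F) = -1/7 (f(s, F) = 1/(-7) = -1/7)
n(h, Y) = (-8 + h)**2
(f(-5, 5) - 42)*n((1 + 2) + 3, 7) = (-1/7 - 42)*(-8 + ((1 + 2) + 3))**2 = -295*(-8 + (3 + 3))**2/7 = -295*(-8 + 6)**2/7 = -295/7*(-2)**2 = -295/7*4 = -1180/7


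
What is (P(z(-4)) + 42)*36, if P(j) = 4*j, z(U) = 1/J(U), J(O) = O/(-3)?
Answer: 1620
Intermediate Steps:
J(O) = -O/3 (J(O) = O*(-⅓) = -O/3)
z(U) = -3/U (z(U) = 1/(-U/3) = -3/U)
(P(z(-4)) + 42)*36 = (4*(-3/(-4)) + 42)*36 = (4*(-3*(-¼)) + 42)*36 = (4*(¾) + 42)*36 = (3 + 42)*36 = 45*36 = 1620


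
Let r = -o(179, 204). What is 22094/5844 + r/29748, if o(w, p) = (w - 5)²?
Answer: 20013307/7243638 ≈ 2.7629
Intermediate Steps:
o(w, p) = (-5 + w)²
r = -30276 (r = -(-5 + 179)² = -1*174² = -1*30276 = -30276)
22094/5844 + r/29748 = 22094/5844 - 30276/29748 = 22094*(1/5844) - 30276*1/29748 = 11047/2922 - 2523/2479 = 20013307/7243638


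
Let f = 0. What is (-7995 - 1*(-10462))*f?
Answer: 0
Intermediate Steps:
(-7995 - 1*(-10462))*f = (-7995 - 1*(-10462))*0 = (-7995 + 10462)*0 = 2467*0 = 0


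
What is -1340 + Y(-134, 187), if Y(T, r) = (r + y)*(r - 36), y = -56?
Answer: 18441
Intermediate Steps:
Y(T, r) = (-56 + r)*(-36 + r) (Y(T, r) = (r - 56)*(r - 36) = (-56 + r)*(-36 + r))
-1340 + Y(-134, 187) = -1340 + (2016 + 187**2 - 92*187) = -1340 + (2016 + 34969 - 17204) = -1340 + 19781 = 18441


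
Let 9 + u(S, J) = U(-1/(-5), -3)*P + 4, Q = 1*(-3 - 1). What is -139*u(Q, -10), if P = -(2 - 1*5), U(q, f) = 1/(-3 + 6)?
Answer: 556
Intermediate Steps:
Q = -4 (Q = 1*(-4) = -4)
U(q, f) = ⅓ (U(q, f) = 1/3 = ⅓)
P = 3 (P = -(2 - 5) = -1*(-3) = 3)
u(S, J) = -4 (u(S, J) = -9 + ((⅓)*3 + 4) = -9 + (1 + 4) = -9 + 5 = -4)
-139*u(Q, -10) = -139*(-4) = 556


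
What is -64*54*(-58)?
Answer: 200448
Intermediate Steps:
-64*54*(-58) = -3456*(-58) = 200448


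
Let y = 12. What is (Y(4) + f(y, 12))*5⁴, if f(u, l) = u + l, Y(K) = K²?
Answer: 25000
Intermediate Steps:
f(u, l) = l + u
(Y(4) + f(y, 12))*5⁴ = (4² + (12 + 12))*5⁴ = (16 + 24)*625 = 40*625 = 25000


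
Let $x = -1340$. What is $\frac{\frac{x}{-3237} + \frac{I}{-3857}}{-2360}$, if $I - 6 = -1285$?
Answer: $- \frac{9308503}{29464857240} \approx -0.00031592$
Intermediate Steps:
$I = -1279$ ($I = 6 - 1285 = -1279$)
$\frac{\frac{x}{-3237} + \frac{I}{-3857}}{-2360} = \frac{- \frac{1340}{-3237} - \frac{1279}{-3857}}{-2360} = \left(\left(-1340\right) \left(- \frac{1}{3237}\right) - - \frac{1279}{3857}\right) \left(- \frac{1}{2360}\right) = \left(\frac{1340}{3237} + \frac{1279}{3857}\right) \left(- \frac{1}{2360}\right) = \frac{9308503}{12485109} \left(- \frac{1}{2360}\right) = - \frac{9308503}{29464857240}$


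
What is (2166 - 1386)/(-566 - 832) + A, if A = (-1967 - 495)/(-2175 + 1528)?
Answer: 489536/150751 ≈ 3.2473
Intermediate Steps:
A = 2462/647 (A = -2462/(-647) = -2462*(-1/647) = 2462/647 ≈ 3.8053)
(2166 - 1386)/(-566 - 832) + A = (2166 - 1386)/(-566 - 832) + 2462/647 = 780/(-1398) + 2462/647 = 780*(-1/1398) + 2462/647 = -130/233 + 2462/647 = 489536/150751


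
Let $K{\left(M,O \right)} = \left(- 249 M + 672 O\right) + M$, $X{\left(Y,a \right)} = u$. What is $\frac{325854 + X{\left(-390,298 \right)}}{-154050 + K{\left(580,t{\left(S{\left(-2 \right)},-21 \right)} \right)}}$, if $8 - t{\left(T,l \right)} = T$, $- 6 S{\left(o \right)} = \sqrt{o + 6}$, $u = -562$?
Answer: $- \frac{162646}{146145} \approx -1.1129$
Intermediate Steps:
$S{\left(o \right)} = - \frac{\sqrt{6 + o}}{6}$ ($S{\left(o \right)} = - \frac{\sqrt{o + 6}}{6} = - \frac{\sqrt{6 + o}}{6}$)
$t{\left(T,l \right)} = 8 - T$
$X{\left(Y,a \right)} = -562$
$K{\left(M,O \right)} = - 248 M + 672 O$
$\frac{325854 + X{\left(-390,298 \right)}}{-154050 + K{\left(580,t{\left(S{\left(-2 \right)},-21 \right)} \right)}} = \frac{325854 - 562}{-154050 + \left(\left(-248\right) 580 + 672 \left(8 - - \frac{\sqrt{6 - 2}}{6}\right)\right)} = \frac{325292}{-154050 - \left(143840 - 672 \left(8 - - \frac{\sqrt{4}}{6}\right)\right)} = \frac{325292}{-154050 - \left(143840 - 672 \left(8 - \left(- \frac{1}{6}\right) 2\right)\right)} = \frac{325292}{-154050 - \left(143840 - 672 \left(8 - - \frac{1}{3}\right)\right)} = \frac{325292}{-154050 - \left(143840 - 672 \left(8 + \frac{1}{3}\right)\right)} = \frac{325292}{-154050 + \left(-143840 + 672 \cdot \frac{25}{3}\right)} = \frac{325292}{-154050 + \left(-143840 + 5600\right)} = \frac{325292}{-154050 - 138240} = \frac{325292}{-292290} = 325292 \left(- \frac{1}{292290}\right) = - \frac{162646}{146145}$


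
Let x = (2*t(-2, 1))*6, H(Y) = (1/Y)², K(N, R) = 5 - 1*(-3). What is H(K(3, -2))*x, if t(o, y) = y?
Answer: 3/16 ≈ 0.18750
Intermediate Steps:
K(N, R) = 8 (K(N, R) = 5 + 3 = 8)
H(Y) = Y⁻² (H(Y) = (1/Y)² = Y⁻²)
x = 12 (x = (2*1)*6 = 2*6 = 12)
H(K(3, -2))*x = 12/8² = (1/64)*12 = 3/16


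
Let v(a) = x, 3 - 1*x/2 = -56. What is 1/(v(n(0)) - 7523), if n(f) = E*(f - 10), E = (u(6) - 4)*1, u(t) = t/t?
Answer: -1/7405 ≈ -0.00013504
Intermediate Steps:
u(t) = 1
x = 118 (x = 6 - 2*(-56) = 6 + 112 = 118)
E = -3 (E = (1 - 4)*1 = -3*1 = -3)
n(f) = 30 - 3*f (n(f) = -3*(f - 10) = -3*(-10 + f) = 30 - 3*f)
v(a) = 118
1/(v(n(0)) - 7523) = 1/(118 - 7523) = 1/(-7405) = -1/7405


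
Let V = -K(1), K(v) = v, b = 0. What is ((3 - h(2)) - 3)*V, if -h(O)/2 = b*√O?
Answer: 0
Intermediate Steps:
V = -1 (V = -1*1 = -1)
h(O) = 0 (h(O) = -0*√O = -2*0 = 0)
((3 - h(2)) - 3)*V = ((3 - 1*0) - 3)*(-1) = ((3 + 0) - 3)*(-1) = (3 - 3)*(-1) = 0*(-1) = 0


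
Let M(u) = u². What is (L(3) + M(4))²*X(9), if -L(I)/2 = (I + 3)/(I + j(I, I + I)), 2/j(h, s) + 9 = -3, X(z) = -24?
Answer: -960000/289 ≈ -3321.8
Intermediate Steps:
j(h, s) = -⅙ (j(h, s) = 2/(-9 - 3) = 2/(-12) = 2*(-1/12) = -⅙)
L(I) = -2*(3 + I)/(-⅙ + I) (L(I) = -2*(I + 3)/(I - ⅙) = -2*(3 + I)/(-⅙ + I))
(L(3) + M(4))²*X(9) = (12*(-3 - 1*3)/(-1 + 6*3) + 4²)²*(-24) = (12*(-3 - 3)/(-1 + 18) + 16)²*(-24) = (12*(-6)/17 + 16)²*(-24) = (12*(1/17)*(-6) + 16)²*(-24) = (-72/17 + 16)²*(-24) = (200/17)²*(-24) = (40000/289)*(-24) = -960000/289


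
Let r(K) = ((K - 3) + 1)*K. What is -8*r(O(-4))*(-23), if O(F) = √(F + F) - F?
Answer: 2208*I*√2 ≈ 3122.6*I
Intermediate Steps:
O(F) = -F + √2*√F (O(F) = √(2*F) - F = √2*√F - F = -F + √2*√F)
r(K) = K*(-2 + K) (r(K) = ((-3 + K) + 1)*K = (-2 + K)*K = K*(-2 + K))
-8*r(O(-4))*(-23) = -8*(-1*(-4) + √2*√(-4))*(-2 + (-1*(-4) + √2*√(-4)))*(-23) = -8*(4 + √2*(2*I))*(-2 + (4 + √2*(2*I)))*(-23) = -8*(4 + 2*I*√2)*(-2 + (4 + 2*I*√2))*(-23) = -8*(4 + 2*I*√2)*(2 + 2*I*√2)*(-23) = -8*(2 + 2*I*√2)*(4 + 2*I*√2)*(-23) = 184*(2 + 2*I*√2)*(4 + 2*I*√2)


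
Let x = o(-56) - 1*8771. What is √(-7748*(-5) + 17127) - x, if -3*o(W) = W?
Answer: 26257/3 + √55867 ≈ 8988.7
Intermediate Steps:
o(W) = -W/3
x = -26257/3 (x = -⅓*(-56) - 1*8771 = 56/3 - 8771 = -26257/3 ≈ -8752.3)
√(-7748*(-5) + 17127) - x = √(-7748*(-5) + 17127) - 1*(-26257/3) = √(38740 + 17127) + 26257/3 = √55867 + 26257/3 = 26257/3 + √55867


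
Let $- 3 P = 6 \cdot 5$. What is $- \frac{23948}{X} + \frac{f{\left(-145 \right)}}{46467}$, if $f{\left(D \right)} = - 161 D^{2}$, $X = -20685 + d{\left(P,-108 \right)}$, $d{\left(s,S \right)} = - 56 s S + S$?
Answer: $- \frac{91332781703}{1258837497} \approx -72.553$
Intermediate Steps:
$P = -10$ ($P = - \frac{6 \cdot 5}{3} = \left(- \frac{1}{3}\right) 30 = -10$)
$d{\left(s,S \right)} = S - 56 S s$ ($d{\left(s,S \right)} = - 56 S s + S = S - 56 S s$)
$X = -81273$ ($X = -20685 - 108 \left(1 - -560\right) = -20685 - 108 \left(1 + 560\right) = -20685 - 60588 = -81273$)
$- \frac{23948}{X} + \frac{f{\left(-145 \right)}}{46467} = - \frac{23948}{-81273} + \frac{\left(-161\right) \left(-145\right)^{2}}{46467} = \left(-23948\right) \left(- \frac{1}{81273}\right) + \left(-161\right) 21025 \cdot \frac{1}{46467} = \frac{23948}{81273} - \frac{3385025}{46467} = - \frac{91332781703}{1258837497}$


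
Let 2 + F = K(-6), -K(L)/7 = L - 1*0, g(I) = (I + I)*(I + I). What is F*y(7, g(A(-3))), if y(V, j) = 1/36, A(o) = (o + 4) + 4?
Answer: 10/9 ≈ 1.1111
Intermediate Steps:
A(o) = 8 + o (A(o) = (4 + o) + 4 = 8 + o)
g(I) = 4*I² (g(I) = (2*I)*(2*I) = 4*I²)
y(V, j) = 1/36
K(L) = -7*L (K(L) = -7*(L - 1*0) = -7*(L + 0) = -7*L)
F = 40 (F = -2 - 7*(-6) = -2 + 42 = 40)
F*y(7, g(A(-3))) = 40*(1/36) = 10/9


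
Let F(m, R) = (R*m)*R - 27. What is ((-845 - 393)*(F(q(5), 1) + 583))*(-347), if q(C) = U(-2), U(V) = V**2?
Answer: 240568160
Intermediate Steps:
q(C) = 4 (q(C) = (-2)**2 = 4)
F(m, R) = -27 + m*R**2 (F(m, R) = m*R**2 - 27 = -27 + m*R**2)
((-845 - 393)*(F(q(5), 1) + 583))*(-347) = ((-845 - 393)*((-27 + 4*1**2) + 583))*(-347) = -1238*((-27 + 4*1) + 583)*(-347) = -1238*((-27 + 4) + 583)*(-347) = -1238*(-23 + 583)*(-347) = -1238*560*(-347) = -693280*(-347) = 240568160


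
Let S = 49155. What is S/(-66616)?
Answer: -49155/66616 ≈ -0.73789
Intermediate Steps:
S/(-66616) = 49155/(-66616) = 49155*(-1/66616) = -49155/66616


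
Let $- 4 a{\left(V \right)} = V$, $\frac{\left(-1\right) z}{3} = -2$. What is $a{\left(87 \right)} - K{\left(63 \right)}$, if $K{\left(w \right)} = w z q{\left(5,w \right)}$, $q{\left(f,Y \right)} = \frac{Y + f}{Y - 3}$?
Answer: $- \frac{9003}{20} \approx -450.15$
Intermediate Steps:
$z = 6$ ($z = \left(-3\right) \left(-2\right) = 6$)
$q{\left(f,Y \right)} = \frac{Y + f}{-3 + Y}$
$a{\left(V \right)} = - \frac{V}{4}$
$K{\left(w \right)} = \frac{6 w \left(5 + w\right)}{-3 + w}$ ($K{\left(w \right)} = w 6 \frac{w + 5}{-3 + w} = 6 w \frac{5 + w}{-3 + w} = \frac{6 w \left(5 + w\right)}{-3 + w}$)
$a{\left(87 \right)} - K{\left(63 \right)} = \left(- \frac{1}{4}\right) 87 - 6 \cdot 63 \frac{1}{-3 + 63} \left(5 + 63\right) = - \frac{87}{4} - 6 \cdot 63 \cdot \frac{1}{60} \cdot 68 = - \frac{87}{4} - \frac{2142}{5} = - \frac{9003}{20}$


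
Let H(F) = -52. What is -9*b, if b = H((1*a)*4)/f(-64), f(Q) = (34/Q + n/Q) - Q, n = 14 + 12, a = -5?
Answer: 7488/1009 ≈ 7.4212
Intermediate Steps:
n = 26
f(Q) = -Q + 60/Q (f(Q) = (34/Q + 26/Q) - Q = 60/Q - Q = -Q + 60/Q)
b = -832/1009 (b = -52/(-1*(-64) + 60/(-64)) = -52/(64 + 60*(-1/64)) = -52/(64 - 15/16) = -52/1009/16 = -52*16/1009 = -832/1009 ≈ -0.82458)
-9*b = -9*(-832/1009) = 7488/1009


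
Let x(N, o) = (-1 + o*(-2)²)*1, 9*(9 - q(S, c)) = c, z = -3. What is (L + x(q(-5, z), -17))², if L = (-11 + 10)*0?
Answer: 4761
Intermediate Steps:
q(S, c) = 9 - c/9
L = 0 (L = -1*0 = 0)
x(N, o) = -1 + 4*o (x(N, o) = (-1 + o*4)*1 = (-1 + 4*o)*1 = -1 + 4*o)
(L + x(q(-5, z), -17))² = (0 + (-1 + 4*(-17)))² = (0 + (-1 - 68))² = (0 - 69)² = (-69)² = 4761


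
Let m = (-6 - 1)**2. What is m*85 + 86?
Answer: 4251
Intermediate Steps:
m = 49 (m = (-7)**2 = 49)
m*85 + 86 = 49*85 + 86 = 4165 + 86 = 4251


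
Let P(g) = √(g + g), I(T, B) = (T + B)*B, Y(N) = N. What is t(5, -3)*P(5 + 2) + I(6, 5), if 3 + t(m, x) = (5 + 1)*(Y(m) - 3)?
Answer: 55 + 9*√14 ≈ 88.675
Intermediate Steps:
I(T, B) = B*(B + T) (I(T, B) = (B + T)*B = B*(B + T))
t(m, x) = -21 + 6*m (t(m, x) = -3 + (5 + 1)*(m - 3) = -3 + 6*(-3 + m) = -3 + (-18 + 6*m) = -21 + 6*m)
P(g) = √2*√g (P(g) = √(2*g) = √2*√g)
t(5, -3)*P(5 + 2) + I(6, 5) = (-21 + 6*5)*(√2*√(5 + 2)) + 5*(5 + 6) = (-21 + 30)*(√2*√7) + 5*11 = 9*√14 + 55 = 55 + 9*√14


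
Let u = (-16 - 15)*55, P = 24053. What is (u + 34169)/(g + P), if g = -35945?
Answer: -8116/2973 ≈ -2.7299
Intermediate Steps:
u = -1705 (u = -31*55 = -1705)
(u + 34169)/(g + P) = (-1705 + 34169)/(-35945 + 24053) = 32464/(-11892) = 32464*(-1/11892) = -8116/2973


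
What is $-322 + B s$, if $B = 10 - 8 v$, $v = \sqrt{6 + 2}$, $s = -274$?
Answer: $-3062 + 4384 \sqrt{2} \approx 3137.9$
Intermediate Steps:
$v = 2 \sqrt{2}$ ($v = \sqrt{8} = 2 \sqrt{2} \approx 2.8284$)
$B = 10 - 16 \sqrt{2}$ ($B = 10 - 8 \cdot 2 \sqrt{2} = 10 - 16 \sqrt{2} \approx -12.627$)
$-322 + B s = -322 + \left(10 - 16 \sqrt{2}\right) \left(-274\right) = -322 - \left(2740 - 4384 \sqrt{2}\right) = -3062 + 4384 \sqrt{2}$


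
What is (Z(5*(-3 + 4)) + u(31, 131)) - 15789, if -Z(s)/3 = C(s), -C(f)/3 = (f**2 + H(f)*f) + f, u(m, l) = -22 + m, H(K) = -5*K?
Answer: -16635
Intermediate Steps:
C(f) = -3*f + 12*f**2 (C(f) = -3*((f**2 + (-5*f)*f) + f) = -3*((f**2 - 5*f**2) + f) = -3*(-4*f**2 + f) = -3*(f - 4*f**2) = -3*f + 12*f**2)
Z(s) = -9*s*(-1 + 4*s)
(Z(5*(-3 + 4)) + u(31, 131)) - 15789 = (9*(5*(-3 + 4))*(1 - 20*(-3 + 4)) + (-22 + 31)) - 15789 = (9*(5*1)*(1 - 20) + 9) - 15789 = (9*5*(1 - 4*5) + 9) - 15789 = (9*5*(1 - 20) + 9) - 15789 = (9*5*(-19) + 9) - 15789 = (-855 + 9) - 15789 = -846 - 15789 = -16635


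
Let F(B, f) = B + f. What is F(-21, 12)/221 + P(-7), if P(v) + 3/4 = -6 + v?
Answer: -12191/884 ≈ -13.791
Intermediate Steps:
P(v) = -27/4 + v (P(v) = -¾ + (-6 + v) = -27/4 + v)
F(-21, 12)/221 + P(-7) = (-21 + 12)/221 + (-27/4 - 7) = -9*1/221 - 55/4 = -9/221 - 55/4 = -12191/884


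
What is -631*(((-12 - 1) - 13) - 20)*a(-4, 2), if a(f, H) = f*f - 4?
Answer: 348312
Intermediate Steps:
a(f, H) = -4 + f² (a(f, H) = f² - 4 = -4 + f²)
-631*(((-12 - 1) - 13) - 20)*a(-4, 2) = -631*(((-12 - 1) - 13) - 20)*(-4 + (-4)²) = -631*((-13 - 13) - 20)*(-4 + 16) = -631*(-26 - 20)*12 = -(-29026)*12 = -631*(-552) = 348312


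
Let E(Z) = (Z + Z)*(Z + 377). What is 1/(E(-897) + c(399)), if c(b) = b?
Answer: 1/933279 ≈ 1.0715e-6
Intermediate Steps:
E(Z) = 2*Z*(377 + Z) (E(Z) = (2*Z)*(377 + Z) = 2*Z*(377 + Z))
1/(E(-897) + c(399)) = 1/(2*(-897)*(377 - 897) + 399) = 1/(2*(-897)*(-520) + 399) = 1/(932880 + 399) = 1/933279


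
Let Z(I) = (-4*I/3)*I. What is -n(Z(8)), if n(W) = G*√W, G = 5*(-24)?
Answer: 640*I*√3 ≈ 1108.5*I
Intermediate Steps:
Z(I) = -4*I²/3 (Z(I) = (-4*I/3)*I = -4*I²/3)
G = -120
n(W) = -120*√W
-n(Z(8)) = -(-120)*√(-4/3*8²) = -(-120)*√(-4/3*64) = -(-120)*√(-256/3) = -(-120)*16*I*√3/3 = -(-640)*I*√3 = 640*I*√3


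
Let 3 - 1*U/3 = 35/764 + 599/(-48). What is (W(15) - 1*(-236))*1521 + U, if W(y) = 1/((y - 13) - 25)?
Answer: 25228905491/70288 ≈ 3.5894e+5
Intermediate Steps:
W(y) = 1/(-38 + y) (W(y) = 1/((-13 + y) - 25) = 1/(-38 + y))
U = 141493/3056 (U = 9 - 3*(35/764 + 599/(-48)) = 9 - 3*(35*(1/764) + 599*(-1/48)) = 9 - 3*(35/764 - 599/48) = 9 - 3*(-113989/9168) = 9 + 113989/3056 = 141493/3056 ≈ 46.300)
(W(15) - 1*(-236))*1521 + U = (1/(-38 + 15) - 1*(-236))*1521 + 141493/3056 = (1/(-23) + 236)*1521 + 141493/3056 = (-1/23 + 236)*1521 + 141493/3056 = (5427/23)*1521 + 141493/3056 = 8254467/23 + 141493/3056 = 25228905491/70288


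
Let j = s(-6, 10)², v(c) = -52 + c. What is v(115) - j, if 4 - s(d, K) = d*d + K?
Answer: -1701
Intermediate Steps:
s(d, K) = 4 - K - d² (s(d, K) = 4 - (d*d + K) = 4 - (d² + K) = 4 - (K + d²) = 4 + (-K - d²) = 4 - K - d²)
j = 1764 (j = (4 - 1*10 - 1*(-6)²)² = (4 - 10 - 1*36)² = (4 - 10 - 36)² = (-42)² = 1764)
v(115) - j = (-52 + 115) - 1*1764 = 63 - 1764 = -1701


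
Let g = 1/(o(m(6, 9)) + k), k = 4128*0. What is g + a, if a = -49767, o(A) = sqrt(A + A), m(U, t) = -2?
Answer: -49767 - I/2 ≈ -49767.0 - 0.5*I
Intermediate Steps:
o(A) = sqrt(2)*sqrt(A) (o(A) = sqrt(2*A) = sqrt(2)*sqrt(A))
k = 0
g = -I/2 (g = 1/(sqrt(2)*sqrt(-2) + 0) = 1/(sqrt(2)*(I*sqrt(2)) + 0) = 1/(2*I + 0) = 1/(2*I) = -I/2 ≈ -0.5*I)
g + a = -I/2 - 49767 = -49767 - I/2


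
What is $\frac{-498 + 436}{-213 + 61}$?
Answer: $\frac{31}{76} \approx 0.40789$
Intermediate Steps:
$\frac{-498 + 436}{-213 + 61} = - \frac{62}{-152} = \left(-62\right) \left(- \frac{1}{152}\right) = \frac{31}{76}$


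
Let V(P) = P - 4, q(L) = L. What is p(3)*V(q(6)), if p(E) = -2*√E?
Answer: -4*√3 ≈ -6.9282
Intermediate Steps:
V(P) = -4 + P
p(3)*V(q(6)) = (-2*√3)*(-4 + 6) = -2*√3*2 = -4*√3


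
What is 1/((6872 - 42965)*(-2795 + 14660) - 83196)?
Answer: -1/428326641 ≈ -2.3347e-9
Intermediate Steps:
1/((6872 - 42965)*(-2795 + 14660) - 83196) = 1/(-36093*11865 - 83196) = 1/(-428243445 - 83196) = 1/(-428326641) = -1/428326641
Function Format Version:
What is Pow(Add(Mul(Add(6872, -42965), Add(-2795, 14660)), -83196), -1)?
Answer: Rational(-1, 428326641) ≈ -2.3347e-9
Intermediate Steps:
Pow(Add(Mul(Add(6872, -42965), Add(-2795, 14660)), -83196), -1) = Pow(Add(Mul(-36093, 11865), -83196), -1) = Pow(Add(-428243445, -83196), -1) = Pow(-428326641, -1) = Rational(-1, 428326641)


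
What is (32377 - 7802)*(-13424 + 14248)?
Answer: 20249800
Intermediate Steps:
(32377 - 7802)*(-13424 + 14248) = 24575*824 = 20249800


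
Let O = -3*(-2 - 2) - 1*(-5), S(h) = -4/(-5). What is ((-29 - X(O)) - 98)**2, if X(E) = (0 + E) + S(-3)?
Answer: 524176/25 ≈ 20967.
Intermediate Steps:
S(h) = 4/5 (S(h) = -4*(-1/5) = 4/5)
O = 17 (O = -3*(-4) + 5 = 12 + 5 = 17)
X(E) = 4/5 + E (X(E) = (0 + E) + 4/5 = E + 4/5 = 4/5 + E)
((-29 - X(O)) - 98)**2 = ((-29 - (4/5 + 17)) - 98)**2 = ((-29 - 1*89/5) - 98)**2 = ((-29 - 89/5) - 98)**2 = (-234/5 - 98)**2 = (-724/5)**2 = 524176/25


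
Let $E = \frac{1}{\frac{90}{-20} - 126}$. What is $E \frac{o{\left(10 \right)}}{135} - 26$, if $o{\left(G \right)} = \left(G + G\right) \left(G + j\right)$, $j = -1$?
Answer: $- \frac{20366}{783} \approx -26.01$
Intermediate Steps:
$o{\left(G \right)} = 2 G \left(-1 + G\right)$ ($o{\left(G \right)} = \left(G + G\right) \left(G - 1\right) = 2 G \left(-1 + G\right)$)
$E = - \frac{2}{261}$ ($E = \frac{1}{90 \left(- \frac{1}{20}\right) - 126} = \frac{1}{- \frac{9}{2} - 126} = \frac{1}{- \frac{261}{2}} = - \frac{2}{261} \approx -0.0076628$)
$E \frac{o{\left(10 \right)}}{135} - 26 = - \frac{2 \frac{2 \cdot 10 \left(-1 + 10\right)}{135}}{261} - 26 = - \frac{2 \cdot 2 \cdot 10 \cdot 9 \cdot \frac{1}{135}}{261} - 26 = - \frac{2 \cdot 180 \cdot \frac{1}{135}}{261} - 26 = \left(- \frac{2}{261}\right) \frac{4}{3} - 26 = - \frac{8}{783} - 26 = - \frac{20366}{783}$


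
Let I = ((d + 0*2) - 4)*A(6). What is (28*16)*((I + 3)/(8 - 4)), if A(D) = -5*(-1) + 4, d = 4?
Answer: 336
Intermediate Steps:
A(D) = 9 (A(D) = 5 + 4 = 9)
I = 0 (I = ((4 + 0*2) - 4)*9 = ((4 + 0) - 4)*9 = (4 - 4)*9 = 0*9 = 0)
(28*16)*((I + 3)/(8 - 4)) = (28*16)*((0 + 3)/(8 - 4)) = 448*(3/4) = 448*(3*(¼)) = 448*(¾) = 336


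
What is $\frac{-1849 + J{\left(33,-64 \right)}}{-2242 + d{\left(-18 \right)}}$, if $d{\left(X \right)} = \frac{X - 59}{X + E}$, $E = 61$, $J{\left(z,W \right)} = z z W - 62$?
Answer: $\frac{1026367}{32161} \approx 31.913$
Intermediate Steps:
$J{\left(z,W \right)} = -62 + W z^{2}$ ($J{\left(z,W \right)} = z^{2} W - 62 = W z^{2} - 62 = -62 + W z^{2}$)
$d{\left(X \right)} = \frac{-59 + X}{61 + X}$ ($d{\left(X \right)} = \frac{X - 59}{X + 61} = \frac{-59 + X}{61 + X}$)
$\frac{-1849 + J{\left(33,-64 \right)}}{-2242 + d{\left(-18 \right)}} = \frac{-1849 - \left(62 + 64 \cdot 33^{2}\right)}{-2242 + \frac{-59 - 18}{61 - 18}} = \frac{-1849 - 69758}{-2242 + \frac{1}{43} \left(-77\right)} = \frac{-1849 - 69758}{-2242 - \frac{77}{43}} = - \frac{71607}{- \frac{96483}{43}} = \left(-71607\right) \left(- \frac{43}{96483}\right) = \frac{1026367}{32161}$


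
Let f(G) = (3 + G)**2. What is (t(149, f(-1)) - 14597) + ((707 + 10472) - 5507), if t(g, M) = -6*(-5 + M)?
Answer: -8919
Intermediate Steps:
t(g, M) = 30 - 6*M
(t(149, f(-1)) - 14597) + ((707 + 10472) - 5507) = ((30 - 6*(3 - 1)**2) - 14597) + ((707 + 10472) - 5507) = ((30 - 6*2**2) - 14597) + (11179 - 5507) = ((30 - 6*4) - 14597) + 5672 = ((30 - 24) - 14597) + 5672 = (6 - 14597) + 5672 = -14591 + 5672 = -8919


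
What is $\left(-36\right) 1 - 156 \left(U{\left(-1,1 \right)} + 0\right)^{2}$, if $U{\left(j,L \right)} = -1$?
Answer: $-192$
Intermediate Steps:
$\left(-36\right) 1 - 156 \left(U{\left(-1,1 \right)} + 0\right)^{2} = \left(-36\right) 1 - 156 \left(-1 + 0\right)^{2} = -36 - 156 \left(-1\right)^{2} = -36 - 156 = -192$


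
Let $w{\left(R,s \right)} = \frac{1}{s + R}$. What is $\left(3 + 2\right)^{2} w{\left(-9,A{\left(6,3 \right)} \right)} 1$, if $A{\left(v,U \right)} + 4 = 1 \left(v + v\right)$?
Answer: $-25$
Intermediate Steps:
$A{\left(v,U \right)} = -4 + 2 v$ ($A{\left(v,U \right)} = -4 + 1 \left(v + v\right) = -4 + 1 \cdot 2 v = -4 + 2 v$)
$w{\left(R,s \right)} = \frac{1}{R + s}$
$\left(3 + 2\right)^{2} w{\left(-9,A{\left(6,3 \right)} \right)} 1 = \frac{\left(3 + 2\right)^{2}}{-9 + \left(-4 + 2 \cdot 6\right)} 1 = \frac{5^{2}}{-9 + \left(-4 + 12\right)} 1 = \frac{25}{-9 + 8} \cdot 1 = \frac{25}{-1} \cdot 1 = 25 \left(-1\right) 1 = \left(-25\right) 1 = -25$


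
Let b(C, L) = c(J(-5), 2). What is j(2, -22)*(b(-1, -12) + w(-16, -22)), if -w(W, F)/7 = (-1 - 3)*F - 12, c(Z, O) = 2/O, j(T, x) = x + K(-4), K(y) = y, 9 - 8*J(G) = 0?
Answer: 13806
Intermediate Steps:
J(G) = 9/8 (J(G) = 9/8 - ⅛*0 = 9/8 + 0 = 9/8)
j(T, x) = -4 + x (j(T, x) = x - 4 = -4 + x)
b(C, L) = 1 (b(C, L) = 2/2 = 2*(½) = 1)
w(W, F) = 84 + 28*F (w(W, F) = -7*((-1 - 3)*F - 12) = -7*(-4*F - 12) = -7*(-12 - 4*F) = 84 + 28*F)
j(2, -22)*(b(-1, -12) + w(-16, -22)) = (-4 - 22)*(1 + (84 + 28*(-22))) = -26*(1 + (84 - 616)) = -26*(1 - 532) = -26*(-531) = 13806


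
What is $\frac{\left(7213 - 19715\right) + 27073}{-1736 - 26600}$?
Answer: $- \frac{14571}{28336} \approx -0.51422$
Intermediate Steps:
$\frac{\left(7213 - 19715\right) + 27073}{-1736 - 26600} = \frac{-12502 + 27073}{-28336} = 14571 \left(- \frac{1}{28336}\right) = - \frac{14571}{28336}$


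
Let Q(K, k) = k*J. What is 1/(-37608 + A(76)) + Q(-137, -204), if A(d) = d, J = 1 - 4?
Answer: 22969583/37532 ≈ 612.00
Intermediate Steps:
J = -3
Q(K, k) = -3*k (Q(K, k) = k*(-3) = -3*k)
1/(-37608 + A(76)) + Q(-137, -204) = 1/(-37608 + 76) - 3*(-204) = 1/(-37532) + 612 = -1/37532 + 612 = 22969583/37532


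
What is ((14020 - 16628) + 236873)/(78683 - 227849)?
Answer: -234265/149166 ≈ -1.5705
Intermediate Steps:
((14020 - 16628) + 236873)/(78683 - 227849) = (-2608 + 236873)/(-149166) = 234265*(-1/149166) = -234265/149166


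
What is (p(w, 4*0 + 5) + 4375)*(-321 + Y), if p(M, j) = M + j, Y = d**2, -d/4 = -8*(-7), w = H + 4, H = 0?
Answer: 218564320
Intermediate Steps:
w = 4 (w = 0 + 4 = 4)
d = -224 (d = -(-32)*(-7) = -4*56 = -224)
Y = 50176 (Y = (-224)**2 = 50176)
(p(w, 4*0 + 5) + 4375)*(-321 + Y) = ((4 + (4*0 + 5)) + 4375)*(-321 + 50176) = ((4 + (0 + 5)) + 4375)*49855 = ((4 + 5) + 4375)*49855 = (9 + 4375)*49855 = 4384*49855 = 218564320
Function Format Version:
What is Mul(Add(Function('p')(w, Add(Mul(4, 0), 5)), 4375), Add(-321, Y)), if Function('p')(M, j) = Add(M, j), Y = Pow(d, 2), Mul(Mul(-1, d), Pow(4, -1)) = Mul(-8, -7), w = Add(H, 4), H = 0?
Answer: 218564320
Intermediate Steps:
w = 4 (w = Add(0, 4) = 4)
d = -224 (d = Mul(-4, Mul(-8, -7)) = Mul(-4, 56) = -224)
Y = 50176 (Y = Pow(-224, 2) = 50176)
Mul(Add(Function('p')(w, Add(Mul(4, 0), 5)), 4375), Add(-321, Y)) = Mul(Add(Add(4, Add(Mul(4, 0), 5)), 4375), Add(-321, 50176)) = Mul(Add(Add(4, Add(0, 5)), 4375), 49855) = Mul(Add(Add(4, 5), 4375), 49855) = Mul(Add(9, 4375), 49855) = Mul(4384, 49855) = 218564320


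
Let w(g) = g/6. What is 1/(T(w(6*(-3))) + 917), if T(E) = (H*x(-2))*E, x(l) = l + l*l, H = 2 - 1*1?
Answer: 1/911 ≈ 0.0010977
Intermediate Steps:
H = 1 (H = 2 - 1 = 1)
x(l) = l + l²
w(g) = g/6 (w(g) = g*(⅙) = g/6)
T(E) = 2*E (T(E) = (1*(-2*(1 - 2)))*E = (1*(-2*(-1)))*E = (1*2)*E = 2*E)
1/(T(w(6*(-3))) + 917) = 1/(2*((6*(-3))/6) + 917) = 1/(2*((⅙)*(-18)) + 917) = 1/(2*(-3) + 917) = 1/(-6 + 917) = 1/911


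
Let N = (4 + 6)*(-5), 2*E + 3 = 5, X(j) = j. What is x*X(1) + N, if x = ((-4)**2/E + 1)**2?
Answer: 239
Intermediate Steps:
E = 1 (E = -3/2 + (1/2)*5 = -3/2 + 5/2 = 1)
N = -50 (N = 10*(-5) = -50)
x = 289 (x = ((-4)**2/1 + 1)**2 = (16*1 + 1)**2 = (16 + 1)**2 = 17**2 = 289)
x*X(1) + N = 289*1 - 50 = 289 - 50 = 239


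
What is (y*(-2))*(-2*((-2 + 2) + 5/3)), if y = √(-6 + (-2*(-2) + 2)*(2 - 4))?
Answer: 20*I*√2 ≈ 28.284*I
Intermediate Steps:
y = 3*I*√2 (y = √(-6 + (4 + 2)*(-2)) = √(-6 + 6*(-2)) = √(-6 - 12) = √(-18) = 3*I*√2 ≈ 4.2426*I)
(y*(-2))*(-2*((-2 + 2) + 5/3)) = ((3*I*√2)*(-2))*(-2*((-2 + 2) + 5/3)) = (-6*I*√2)*(-2*(0 + 5*(⅓))) = (-6*I*√2)*(-2*(0 + 5/3)) = (-6*I*√2)*(-2*5/3) = -6*I*√2*(-10/3) = 20*I*√2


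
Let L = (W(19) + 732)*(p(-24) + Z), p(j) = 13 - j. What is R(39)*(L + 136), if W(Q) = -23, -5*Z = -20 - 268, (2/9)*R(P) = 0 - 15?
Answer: -9072999/2 ≈ -4.5365e+6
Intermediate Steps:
R(P) = -135/2 (R(P) = 9*(0 - 15)/2 = (9/2)*(-15) = -135/2)
Z = 288/5 (Z = -(-20 - 268)/5 = -1/5*(-288) = 288/5 ≈ 57.600)
L = 335357/5 (L = (-23 + 732)*((13 - 1*(-24)) + 288/5) = 709*((13 + 24) + 288/5) = 709*(37 + 288/5) = 709*(473/5) = 335357/5 ≈ 67071.)
R(39)*(L + 136) = -135*(335357/5 + 136)/2 = -135/2*336037/5 = -9072999/2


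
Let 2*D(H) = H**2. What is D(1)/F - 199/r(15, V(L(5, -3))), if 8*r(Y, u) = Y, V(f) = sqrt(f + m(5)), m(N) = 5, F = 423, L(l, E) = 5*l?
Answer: -448939/4230 ≈ -106.13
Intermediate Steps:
V(f) = sqrt(5 + f) (V(f) = sqrt(f + 5) = sqrt(5 + f))
r(Y, u) = Y/8
D(H) = H**2/2
D(1)/F - 199/r(15, V(L(5, -3))) = ((1/2)*1**2)/423 - 199/((1/8)*15) = ((1/2)*1)*(1/423) - 199/15/8 = (1/2)*(1/423) - 199*8/15 = 1/846 - 1592/15 = -448939/4230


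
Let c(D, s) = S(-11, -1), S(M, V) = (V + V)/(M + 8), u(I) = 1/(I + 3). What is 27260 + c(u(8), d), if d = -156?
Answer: 81782/3 ≈ 27261.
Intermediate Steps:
u(I) = 1/(3 + I)
S(M, V) = 2*V/(8 + M) (S(M, V) = (2*V)/(8 + M) = 2*V/(8 + M))
c(D, s) = ⅔ (c(D, s) = 2*(-1)/(8 - 11) = 2*(-1)/(-3) = 2*(-1)*(-⅓) = ⅔)
27260 + c(u(8), d) = 27260 + ⅔ = 81782/3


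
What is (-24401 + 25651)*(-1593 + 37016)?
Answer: 44278750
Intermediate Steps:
(-24401 + 25651)*(-1593 + 37016) = 1250*35423 = 44278750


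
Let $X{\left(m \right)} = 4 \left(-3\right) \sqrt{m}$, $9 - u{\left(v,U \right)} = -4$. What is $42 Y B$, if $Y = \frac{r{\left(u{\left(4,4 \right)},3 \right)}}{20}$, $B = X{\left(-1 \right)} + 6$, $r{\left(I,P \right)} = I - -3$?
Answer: $\frac{1008}{5} - \frac{2016 i}{5} \approx 201.6 - 403.2 i$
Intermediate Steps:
$u{\left(v,U \right)} = 13$ ($u{\left(v,U \right)} = 9 - -4 = 9 + 4 = 13$)
$r{\left(I,P \right)} = 3 + I$ ($r{\left(I,P \right)} = I + 3 = 3 + I$)
$X{\left(m \right)} = - 12 \sqrt{m}$
$B = 6 - 12 i$ ($B = - 12 \sqrt{-1} + 6 = - 12 i + 6 = 6 - 12 i \approx 6.0 - 12.0 i$)
$Y = \frac{4}{5}$ ($Y = \frac{3 + 13}{20} = 16 \cdot \frac{1}{20} = \frac{4}{5} \approx 0.8$)
$42 Y B = 42 \cdot \frac{4}{5} \left(6 - 12 i\right) = \frac{168 \left(6 - 12 i\right)}{5} = \frac{1008}{5} - \frac{2016 i}{5}$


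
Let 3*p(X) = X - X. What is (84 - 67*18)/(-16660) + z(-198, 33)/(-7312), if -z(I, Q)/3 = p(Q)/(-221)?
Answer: 33/490 ≈ 0.067347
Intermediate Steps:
p(X) = 0 (p(X) = (X - X)/3 = (⅓)*0 = 0)
z(I, Q) = 0 (z(I, Q) = -0/(-221) = -0*(-1)/221 = -3*0 = 0)
(84 - 67*18)/(-16660) + z(-198, 33)/(-7312) = (84 - 67*18)/(-16660) + 0/(-7312) = (84 - 1206)*(-1/16660) + 0*(-1/7312) = -1122*(-1/16660) + 0 = 33/490 + 0 = 33/490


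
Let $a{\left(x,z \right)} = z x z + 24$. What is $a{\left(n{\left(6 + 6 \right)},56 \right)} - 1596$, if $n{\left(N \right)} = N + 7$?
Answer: $58012$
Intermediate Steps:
$n{\left(N \right)} = 7 + N$
$a{\left(x,z \right)} = 24 + x z^{2}$ ($a{\left(x,z \right)} = x z z + 24 = x z^{2} + 24 = 24 + x z^{2}$)
$a{\left(n{\left(6 + 6 \right)},56 \right)} - 1596 = \left(24 + \left(7 + \left(6 + 6\right)\right) 56^{2}\right) - 1596 = \left(24 + \left(7 + 12\right) 3136\right) - 1596 = \left(24 + 19 \cdot 3136\right) - 1596 = \left(24 + 59584\right) - 1596 = 59608 - 1596 = 58012$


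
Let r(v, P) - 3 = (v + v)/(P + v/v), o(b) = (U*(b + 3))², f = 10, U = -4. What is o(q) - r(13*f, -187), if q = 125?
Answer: 24379243/93 ≈ 2.6214e+5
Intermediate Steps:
o(b) = (-12 - 4*b)² (o(b) = (-4*(b + 3))² = (-4*(3 + b))² = (-12 - 4*b)²)
r(v, P) = 3 + 2*v/(1 + P) (r(v, P) = 3 + (v + v)/(P + v/v) = 3 + (2*v)/(P + 1) = 3 + (2*v)/(1 + P) = 3 + 2*v/(1 + P))
o(q) - r(13*f, -187) = 16*(3 + 125)² - (3 + 2*(13*10) + 3*(-187))/(1 - 187) = 16*128² - (3 + 2*130 - 561)/(-186) = 16*16384 - (-1)*(3 + 260 - 561)/186 = 262144 - (-1)*(-298)/186 = 262144 - 1*149/93 = 262144 - 149/93 = 24379243/93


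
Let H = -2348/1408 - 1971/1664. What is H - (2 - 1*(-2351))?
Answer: -43121517/18304 ≈ -2355.9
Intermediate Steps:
H = -52205/18304 (H = -2348*1/1408 - 1971*1/1664 = -587/352 - 1971/1664 = -52205/18304 ≈ -2.8521)
H - (2 - 1*(-2351)) = -52205/18304 - (2 - 1*(-2351)) = -52205/18304 - (2 + 2351) = -52205/18304 - 1*2353 = -52205/18304 - 2353 = -43121517/18304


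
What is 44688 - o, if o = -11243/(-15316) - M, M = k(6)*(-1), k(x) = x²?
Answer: 683878789/15316 ≈ 44651.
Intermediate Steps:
M = -36 (M = 6²*(-1) = 36*(-1) = -36)
o = 562619/15316 (o = -11243/(-15316) - 1*(-36) = -11243*(-1/15316) + 36 = 11243/15316 + 36 = 562619/15316 ≈ 36.734)
44688 - o = 44688 - 1*562619/15316 = 44688 - 562619/15316 = 683878789/15316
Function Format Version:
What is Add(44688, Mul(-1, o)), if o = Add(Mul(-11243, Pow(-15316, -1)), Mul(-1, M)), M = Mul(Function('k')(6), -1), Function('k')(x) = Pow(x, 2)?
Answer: Rational(683878789, 15316) ≈ 44651.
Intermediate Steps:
M = -36 (M = Mul(Pow(6, 2), -1) = Mul(36, -1) = -36)
o = Rational(562619, 15316) (o = Add(Mul(-11243, Pow(-15316, -1)), Mul(-1, -36)) = Add(Mul(-11243, Rational(-1, 15316)), 36) = Add(Rational(11243, 15316), 36) = Rational(562619, 15316) ≈ 36.734)
Add(44688, Mul(-1, o)) = Add(44688, Mul(-1, Rational(562619, 15316))) = Add(44688, Rational(-562619, 15316)) = Rational(683878789, 15316)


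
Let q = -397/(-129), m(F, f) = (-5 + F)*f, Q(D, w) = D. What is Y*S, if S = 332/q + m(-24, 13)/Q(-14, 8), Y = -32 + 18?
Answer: -749261/397 ≈ -1887.3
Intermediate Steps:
m(F, f) = f*(-5 + F)
q = 397/129 (q = -397*(-1/129) = 397/129 ≈ 3.0775)
Y = -14
S = 749261/5558 (S = 332/(397/129) + (13*(-5 - 24))/(-14) = 332*(129/397) + (13*(-29))*(-1/14) = 42828/397 - 377*(-1/14) = 42828/397 + 377/14 = 749261/5558 ≈ 134.81)
Y*S = -14*749261/5558 = -749261/397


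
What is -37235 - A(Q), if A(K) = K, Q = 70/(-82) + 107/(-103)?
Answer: -157235413/4223 ≈ -37233.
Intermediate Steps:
Q = -7992/4223 (Q = 70*(-1/82) + 107*(-1/103) = -35/41 - 107/103 = -7992/4223 ≈ -1.8925)
-37235 - A(Q) = -37235 - 1*(-7992/4223) = -37235 + 7992/4223 = -157235413/4223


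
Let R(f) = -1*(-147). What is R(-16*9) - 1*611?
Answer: -464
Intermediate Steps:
R(f) = 147
R(-16*9) - 1*611 = 147 - 1*611 = 147 - 611 = -464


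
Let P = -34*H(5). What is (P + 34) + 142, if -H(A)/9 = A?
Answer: 1706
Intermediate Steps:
H(A) = -9*A
P = 1530 (P = -34*(-9*5) = -34*(-45) = -17*(-90) = 1530)
(P + 34) + 142 = (1530 + 34) + 142 = 1564 + 142 = 1706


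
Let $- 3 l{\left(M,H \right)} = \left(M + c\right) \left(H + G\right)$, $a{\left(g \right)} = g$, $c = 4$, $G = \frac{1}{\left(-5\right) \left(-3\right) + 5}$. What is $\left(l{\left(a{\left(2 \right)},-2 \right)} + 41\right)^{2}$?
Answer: $\frac{201601}{100} \approx 2016.0$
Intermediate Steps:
$G = \frac{1}{20}$ ($G = \frac{1}{15 + 5} = \frac{1}{20} \approx 0.05$)
$l{\left(M,H \right)} = - \frac{\left(4 + M\right) \left(\frac{1}{20} + H\right)}{3}$ ($l{\left(M,H \right)} = - \frac{\left(M + 4\right) \left(H + \frac{1}{20}\right)}{3} = - \frac{\left(4 + M\right) \left(\frac{1}{20} + H\right)}{3}$)
$\left(l{\left(a{\left(2 \right)},-2 \right)} + 41\right)^{2} = \left(\left(- \frac{1}{15} - - \frac{8}{3} - \frac{1}{30} - \left(- \frac{2}{3}\right) 2\right) + 41\right)^{2} = \left(\left(- \frac{1}{15} + \frac{8}{3} - \frac{1}{30} + \frac{4}{3}\right) + 41\right)^{2} = \left(\frac{39}{10} + 41\right)^{2} = \left(\frac{449}{10}\right)^{2} = \frac{201601}{100}$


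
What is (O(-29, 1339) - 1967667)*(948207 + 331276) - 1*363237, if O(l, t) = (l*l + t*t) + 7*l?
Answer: -222768589401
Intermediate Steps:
O(l, t) = l² + t² + 7*l (O(l, t) = (l² + t²) + 7*l = l² + t² + 7*l)
(O(-29, 1339) - 1967667)*(948207 + 331276) - 1*363237 = (((-29)² + 1339² + 7*(-29)) - 1967667)*(948207 + 331276) - 1*363237 = ((841 + 1792921 - 203) - 1967667)*1279483 - 363237 = (1793559 - 1967667)*1279483 - 363237 = -174108*1279483 - 363237 = -222768226164 - 363237 = -222768589401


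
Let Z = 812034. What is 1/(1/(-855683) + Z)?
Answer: 855683/694843689221 ≈ 1.2315e-6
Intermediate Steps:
1/(1/(-855683) + Z) = 1/(1/(-855683) + 812034) = 1/(-1/855683 + 812034) = 1/(694843689221/855683) = 855683/694843689221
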